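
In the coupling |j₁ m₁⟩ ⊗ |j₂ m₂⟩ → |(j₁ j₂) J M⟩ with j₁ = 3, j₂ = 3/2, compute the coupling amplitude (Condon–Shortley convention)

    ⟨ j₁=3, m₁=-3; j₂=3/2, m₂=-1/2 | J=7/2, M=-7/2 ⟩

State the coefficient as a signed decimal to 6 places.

j₁+j₂−J=1  J+j₁−j₂=5  J−j₁+j₂=2  j₁+j₂+J+1=9
(j₁±m₁, j₂±m₂, J±M) = (0,6,1,2,0,7)
P² = 38400
sum k=1..1:
  [1] −1/240 = -1/240
S = -1/240
C² = P²·S² = 2/3 ; C = -0.816497

-0.816497  (= −√(2/3))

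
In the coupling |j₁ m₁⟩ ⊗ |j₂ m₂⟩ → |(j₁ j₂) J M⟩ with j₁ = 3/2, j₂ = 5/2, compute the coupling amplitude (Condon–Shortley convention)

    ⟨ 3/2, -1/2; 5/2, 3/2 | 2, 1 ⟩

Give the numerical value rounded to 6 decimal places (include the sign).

+0.154303

√[5·2!1!3!/7! · 1!2!4!1!3!1!] = √(24/7)
  +(−1)^1/∏(1,1,1,3,0,0)! = -1/6  (running -1/6)
  +(−1)^2/∏(2,0,0,2,1,1)! = 1/4  (running 1/12)
⟨..|..⟩ = √(24/7)·(1/12) = +0.154303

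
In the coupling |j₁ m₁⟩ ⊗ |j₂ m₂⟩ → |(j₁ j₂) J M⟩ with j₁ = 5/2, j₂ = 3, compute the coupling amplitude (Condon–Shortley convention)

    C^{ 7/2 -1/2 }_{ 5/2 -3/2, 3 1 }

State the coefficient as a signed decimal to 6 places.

√[8·2!3!4!/10! · 1!4!4!2!3!4!] = √(18432/175)
  +(−1)^1/∏(1,1,3,3,0,1)! = -1/36  (running -1/36)
  +(−1)^2/∏(2,0,2,2,1,2)! = 1/16  (running 5/144)
⟨..|..⟩ = √(18432/175)·(5/144) = +0.356348

+√(8/63) ≈ +0.356348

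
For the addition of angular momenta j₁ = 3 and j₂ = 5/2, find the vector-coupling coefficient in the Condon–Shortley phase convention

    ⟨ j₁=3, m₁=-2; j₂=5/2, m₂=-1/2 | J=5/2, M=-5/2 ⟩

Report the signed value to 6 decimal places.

+√(5/14) = +0.597614

triangle: 3!×3!×2!/9! = 72/362880
(j±m)!: 1!×5!×2!×3!×0!×5! = 172800
prefactor² = (2J+1)×Δ×N² = 1440/7
  k=2: +1/(2!×1!×3!×0!×0!×2!) = 1/24
Σ = 1/24  ⇒  CG² = 1440/7×1/24² = 5/14
CG = +√(5/14) = +0.597614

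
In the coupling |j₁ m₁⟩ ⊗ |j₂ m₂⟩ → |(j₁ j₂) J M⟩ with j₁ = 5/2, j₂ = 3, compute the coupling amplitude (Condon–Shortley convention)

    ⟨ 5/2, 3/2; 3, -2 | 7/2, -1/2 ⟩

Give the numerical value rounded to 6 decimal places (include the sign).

+0.563436  (= +√(20/63))

j₁+j₂−J=2  J+j₁−j₂=3  J−j₁+j₂=4  j₁+j₂+J+1=10
(j₁±m₁, j₂±m₂, J±M) = (4,1,1,5,3,4)
P² = 9216/35
sum k=0..1:
  [0] +1/24 = 1/24
  [1] −1/144 = -1/144
S = 5/144
C² = P²·S² = 20/63 ; C = +0.563436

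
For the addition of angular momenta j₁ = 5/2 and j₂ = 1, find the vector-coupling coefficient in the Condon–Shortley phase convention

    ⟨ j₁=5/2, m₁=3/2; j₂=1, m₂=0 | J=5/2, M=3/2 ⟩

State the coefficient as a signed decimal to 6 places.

+0.507093

√[6·1!4!1!/7! · 4!1!1!1!4!1!] = √(576/35)
  +(−1)^0/∏(0,1,1,1,3,0)! = 1/6  (running 1/6)
  +(−1)^1/∏(1,0,0,0,4,1)! = -1/24  (running 1/8)
⟨..|..⟩ = √(576/35)·(1/8) = +0.507093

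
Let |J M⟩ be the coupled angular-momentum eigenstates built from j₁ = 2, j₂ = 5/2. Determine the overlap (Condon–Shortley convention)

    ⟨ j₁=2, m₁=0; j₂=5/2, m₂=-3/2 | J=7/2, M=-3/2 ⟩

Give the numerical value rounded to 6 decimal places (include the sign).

+0.534522  (= +√(2/7))

√[8·1!3!4!/9! · 2!2!1!4!2!5!] = √(512/7)
  +(−1)^0/∏(0,1,2,1,1,3)! = 1/12  (running 1/12)
  +(−1)^1/∏(1,0,1,0,2,4)! = -1/48  (running 1/16)
⟨..|..⟩ = √(512/7)·(1/16) = +0.534522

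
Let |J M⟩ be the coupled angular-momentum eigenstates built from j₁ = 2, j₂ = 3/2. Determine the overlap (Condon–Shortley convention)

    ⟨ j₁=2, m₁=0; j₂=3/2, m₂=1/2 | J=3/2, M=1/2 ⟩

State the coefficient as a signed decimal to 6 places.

-0.447214  (= −√(1/5))

triangle: 2!*2!*1!/6! = 4/720
(j±m)!: 2!*2!*2!*1!*2!*1! = 16
prefactor² = (2J+1)*Δ*N² = 16/45
  k=1: −1/(1!*1!*1!*1!*1!*0!) = -1
  k=2: +1/(2!*0!*0!*0!*2!*1!) = 1/4
Σ = -3/4  ⇒  CG² = 16/45*(-3/4)² = 1/5
CG = −√(1/5) = -0.447214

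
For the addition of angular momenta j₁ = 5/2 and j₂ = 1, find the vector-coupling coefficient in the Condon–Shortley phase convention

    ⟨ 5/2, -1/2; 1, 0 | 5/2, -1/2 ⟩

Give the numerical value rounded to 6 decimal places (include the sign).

−√(1/35) ≈ -0.169031

triangle: 1!·4!·1!/7! = 24/5040
(j±m)!: 2!·3!·1!·1!·2!·3! = 144
prefactor² = (2J+1)·Δ·N² = 144/35
  k=0: +1/(0!·1!·3!·1!·1!·0!) = 1/6
  k=1: −1/(1!·0!·2!·0!·2!·1!) = -1/4
Σ = -1/12  ⇒  CG² = 144/35·(-1/12)² = 1/35
CG = −√(1/35) = -0.169031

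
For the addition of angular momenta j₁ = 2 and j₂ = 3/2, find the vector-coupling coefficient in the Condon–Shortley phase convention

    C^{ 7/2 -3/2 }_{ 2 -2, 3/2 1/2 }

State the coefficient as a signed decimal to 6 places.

+0.377964

triangle: 0!×4!×3!/8! = 144/40320
(j±m)!: 0!×4!×2!×1!×2!×5! = 11520
prefactor² = (2J+1)×Δ×N² = 2304/7
  k=0: +1/(0!×0!×4!×2!×0!×1!) = 1/48
Σ = 1/48  ⇒  CG² = 2304/7×1/48² = 1/7
CG = +√(1/7) = +0.377964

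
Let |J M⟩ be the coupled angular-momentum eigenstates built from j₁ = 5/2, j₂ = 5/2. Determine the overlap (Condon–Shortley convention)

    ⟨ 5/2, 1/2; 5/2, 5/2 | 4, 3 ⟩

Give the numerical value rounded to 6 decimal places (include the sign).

-0.707107  (= −√(1/2))

triangle: 1!×4!×4!/10! = 576/3628800
(j±m)!: 3!×2!×5!×0!×7!×1! = 7257600
prefactor² = (2J+1)×Δ×N² = 10368
  k=1: −1/(1!×0!×1!×4!×3!×0!) = -1/144
Σ = -1/144  ⇒  CG² = 10368×(-1/144)² = 1/2
CG = −√(1/2) = -0.707107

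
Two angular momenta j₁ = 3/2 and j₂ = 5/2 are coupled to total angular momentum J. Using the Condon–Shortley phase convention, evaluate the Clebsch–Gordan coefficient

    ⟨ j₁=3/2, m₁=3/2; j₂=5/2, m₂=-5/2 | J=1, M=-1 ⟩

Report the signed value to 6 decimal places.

√[3·3!0!2!/6! · 3!0!0!5!0!2!] = √(72)
  +(−1)^0/∏(0,3,0,0,0,2)! = 1/12  (running 1/12)
⟨..|..⟩ = √(72)·(1/12) = +0.707107

+√(1/2) = +0.707107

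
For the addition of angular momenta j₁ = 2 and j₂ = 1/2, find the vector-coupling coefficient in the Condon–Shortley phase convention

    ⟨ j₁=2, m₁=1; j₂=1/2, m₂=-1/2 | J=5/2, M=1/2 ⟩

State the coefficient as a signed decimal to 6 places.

+√(2/5) = +0.632456

triangle: 0!×4!×1!/6! = 24/720
(j±m)!: 3!×1!×0!×1!×3!×2! = 72
prefactor² = (2J+1)×Δ×N² = 72/5
  k=0: +1/(0!×0!×1!×0!×3!×1!) = 1/6
Σ = 1/6  ⇒  CG² = 72/5×1/6² = 2/5
CG = +√(2/5) = +0.632456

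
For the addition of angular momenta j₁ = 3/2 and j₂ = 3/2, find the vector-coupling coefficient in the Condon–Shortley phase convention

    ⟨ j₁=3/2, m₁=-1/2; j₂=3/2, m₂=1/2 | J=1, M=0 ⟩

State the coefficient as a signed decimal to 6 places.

triangle: 2!*1!*1!/5! = 2/120
(j±m)!: 1!*2!*2!*1!*1!*1! = 4
prefactor² = (2J+1)*Δ*N² = 1/5
  k=1: −1/(1!*1!*1!*1!*0!*0!) = -1
  k=2: +1/(2!*0!*0!*0!*1!*1!) = 1/2
Σ = -1/2  ⇒  CG² = 1/5*(-1/2)² = 1/20
CG = −√(1/20) = -0.223607

−√(1/20) ≈ -0.223607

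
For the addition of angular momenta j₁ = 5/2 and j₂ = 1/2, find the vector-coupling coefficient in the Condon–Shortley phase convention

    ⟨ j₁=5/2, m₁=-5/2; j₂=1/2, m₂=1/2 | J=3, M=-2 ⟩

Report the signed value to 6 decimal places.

j₁+j₂−J=0  J+j₁−j₂=5  J−j₁+j₂=1  j₁+j₂+J+1=7
(j₁±m₁, j₂±m₂, J±M) = (0,5,1,0,1,5)
P² = 2400
sum k=0..0:
  [0] +1/120 = 1/120
S = 1/120
C² = P²·S² = 1/6 ; C = +0.408248

+0.408248  (= +√(1/6))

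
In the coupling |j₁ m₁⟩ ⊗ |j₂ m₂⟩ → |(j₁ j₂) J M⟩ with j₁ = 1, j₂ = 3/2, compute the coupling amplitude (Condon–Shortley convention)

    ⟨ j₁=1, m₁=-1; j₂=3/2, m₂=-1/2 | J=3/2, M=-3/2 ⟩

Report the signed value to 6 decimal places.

√[4·1!1!2!/5! · 0!2!1!2!0!3!] = √(8/5)
  +(−1)^1/∏(1,0,1,0,0,2)! = -1/2  (running -1/2)
⟨..|..⟩ = √(8/5)·(-1/2) = -0.632456

-0.632456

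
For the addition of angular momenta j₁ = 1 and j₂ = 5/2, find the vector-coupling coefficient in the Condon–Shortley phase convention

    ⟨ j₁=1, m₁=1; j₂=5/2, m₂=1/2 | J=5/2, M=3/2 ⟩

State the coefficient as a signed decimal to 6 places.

√[6·1!1!4!/7! · 2!0!3!2!4!1!] = √(576/35)
  +(−1)^0/∏(0,1,0,3,1,1)! = 1/6  (running 1/6)
⟨..|..⟩ = √(576/35)·(1/6) = +0.676123

+√(16/35) = +0.676123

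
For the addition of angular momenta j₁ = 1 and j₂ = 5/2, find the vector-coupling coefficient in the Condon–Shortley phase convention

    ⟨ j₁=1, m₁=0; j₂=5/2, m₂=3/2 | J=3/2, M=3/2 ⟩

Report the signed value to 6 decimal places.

−√(4/15) ≈ -0.516398

√[4·2!0!3!/6! · 1!1!4!1!3!0!] = √(48/5)
  +(−1)^1/∏(1,1,0,3,0,0)! = -1/6  (running -1/6)
⟨..|..⟩ = √(48/5)·(-1/6) = -0.516398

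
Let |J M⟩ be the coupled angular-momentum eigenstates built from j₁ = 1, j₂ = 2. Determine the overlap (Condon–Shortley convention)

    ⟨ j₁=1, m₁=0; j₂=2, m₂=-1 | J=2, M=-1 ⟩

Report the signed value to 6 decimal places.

triangle: 1!*1!*3!/6! = 6/720
(j±m)!: 1!*1!*1!*3!*1!*3! = 36
prefactor² = (2J+1)*Δ*N² = 3/2
  k=0: +1/(0!*1!*1!*1!*0!*2!) = 1/2
  k=1: −1/(1!*0!*0!*0!*1!*3!) = -1/6
Σ = 1/3  ⇒  CG² = 3/2*1/3² = 1/6
CG = +√(1/6) = +0.408248

+0.408248  (= +√(1/6))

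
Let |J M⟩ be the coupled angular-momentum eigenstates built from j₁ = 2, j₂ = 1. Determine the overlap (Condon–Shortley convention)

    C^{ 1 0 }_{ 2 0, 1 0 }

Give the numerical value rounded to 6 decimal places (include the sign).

j₁+j₂−J=2  J+j₁−j₂=2  J−j₁+j₂=0  j₁+j₂+J+1=5
(j₁±m₁, j₂±m₂, J±M) = (2,2,1,1,1,1)
P² = 2/5
sum k=1..1:
  [1] −1/1 = -1
S = -1
C² = P²·S² = 2/5 ; C = -0.632456

−√(2/5) = -0.632456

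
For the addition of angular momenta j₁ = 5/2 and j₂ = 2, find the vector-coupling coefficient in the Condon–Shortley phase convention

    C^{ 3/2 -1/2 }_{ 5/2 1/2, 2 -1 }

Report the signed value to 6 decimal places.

−√(5/21) ≈ -0.487950

j₁+j₂−J=3  J+j₁−j₂=2  J−j₁+j₂=1  j₁+j₂+J+1=7
(j₁±m₁, j₂±m₂, J±M) = (3,2,1,3,1,2)
P² = 48/35
sum k=0..1:
  [0] +1/12 = 1/12
  [1] −1/2 = -1/2
S = -5/12
C² = P²·S² = 5/21 ; C = -0.487950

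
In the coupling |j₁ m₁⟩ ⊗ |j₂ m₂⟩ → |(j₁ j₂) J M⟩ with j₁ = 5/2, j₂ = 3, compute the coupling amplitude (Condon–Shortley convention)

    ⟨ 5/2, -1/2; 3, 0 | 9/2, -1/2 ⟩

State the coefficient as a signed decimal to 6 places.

√[10·1!4!5!/11! · 2!3!3!3!4!5!] = √(69120/77)
  +(−1)^0/∏(0,1,3,3,1,2)! = 1/72  (running 1/72)
  +(−1)^1/∏(1,0,2,2,2,3)! = -1/48  (running -1/144)
⟨..|..⟩ = √(69120/77)·(-1/144) = -0.208063

−√(10/231) ≈ -0.208063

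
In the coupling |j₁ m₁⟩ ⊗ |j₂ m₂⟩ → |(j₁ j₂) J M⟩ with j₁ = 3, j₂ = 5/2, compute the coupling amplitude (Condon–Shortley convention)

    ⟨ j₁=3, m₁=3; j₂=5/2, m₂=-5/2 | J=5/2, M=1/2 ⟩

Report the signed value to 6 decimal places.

+0.487950  (= +√(5/21))

√[6·3!3!2!/9! · 6!0!0!5!3!2!] = √(8640/7)
  +(−1)^0/∏(0,3,0,0,3,2)! = 1/72  (running 1/72)
⟨..|..⟩ = √(8640/7)·(1/72) = +0.487950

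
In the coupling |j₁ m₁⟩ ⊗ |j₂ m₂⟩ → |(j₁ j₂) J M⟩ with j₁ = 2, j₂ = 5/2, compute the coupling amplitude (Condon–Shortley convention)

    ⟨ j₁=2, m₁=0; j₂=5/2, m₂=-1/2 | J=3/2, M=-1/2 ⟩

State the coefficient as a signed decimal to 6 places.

√[4·3!1!2!/7! · 2!2!2!3!1!2!] = √(32/35)
  +(−1)^1/∏(1,2,1,1,0,1)! = -1/2  (running -1/2)
  +(−1)^2/∏(2,1,0,0,1,2)! = 1/4  (running -1/4)
⟨..|..⟩ = √(32/35)·(-1/4) = -0.239046

-0.239046  (= −√(2/35))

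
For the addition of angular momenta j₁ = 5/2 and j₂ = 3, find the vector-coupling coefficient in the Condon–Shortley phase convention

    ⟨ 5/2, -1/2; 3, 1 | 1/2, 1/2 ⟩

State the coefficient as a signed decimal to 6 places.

−√(4/21) ≈ -0.436436

triangle: 5!×0!×1!/7! = 120/5040
(j±m)!: 2!×3!×4!×2!×1!×0! = 576
prefactor² = (2J+1)×Δ×N² = 192/7
  k=3: −1/(3!×2!×0!×1!×0!×0!) = -1/12
Σ = -1/12  ⇒  CG² = 192/7×(-1/12)² = 4/21
CG = −√(4/21) = -0.436436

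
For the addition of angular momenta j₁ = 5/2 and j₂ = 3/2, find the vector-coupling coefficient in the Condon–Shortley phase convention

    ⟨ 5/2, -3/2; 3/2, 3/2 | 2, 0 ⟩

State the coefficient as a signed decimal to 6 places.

√[5·2!3!1!/7! · 1!4!3!0!2!2!] = √(48/7)
  +(−1)^2/∏(2,0,2,1,1,0)! = 1/4  (running 1/4)
⟨..|..⟩ = √(48/7)·(1/4) = +0.654654

+0.654654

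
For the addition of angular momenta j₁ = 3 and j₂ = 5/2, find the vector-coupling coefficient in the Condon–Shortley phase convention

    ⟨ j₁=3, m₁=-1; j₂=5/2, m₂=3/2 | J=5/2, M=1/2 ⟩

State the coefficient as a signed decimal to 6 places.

triangle: 3!*3!*2!/9! = 72/362880
(j±m)!: 2!*4!*4!*1!*3!*2! = 13824
prefactor² = (2J+1)*Δ*N² = 576/35
  k=2: +1/(2!*1!*2!*2!*1!*0!) = 1/8
  k=3: −1/(3!*0!*1!*1!*2!*1!) = -1/12
Σ = 1/24  ⇒  CG² = 576/35*1/24² = 1/35
CG = +√(1/35) = +0.169031

+√(1/35) = +0.169031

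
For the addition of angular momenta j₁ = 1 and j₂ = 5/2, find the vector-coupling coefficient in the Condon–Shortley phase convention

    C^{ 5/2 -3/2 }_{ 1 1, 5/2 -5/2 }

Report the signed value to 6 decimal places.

+√(2/7) = +0.534522

√[6·1!1!4!/7! · 2!0!0!5!1!4!] = √(1152/7)
  +(−1)^0/∏(0,1,0,0,1,4)! = 1/24  (running 1/24)
⟨..|..⟩ = √(1152/7)·(1/24) = +0.534522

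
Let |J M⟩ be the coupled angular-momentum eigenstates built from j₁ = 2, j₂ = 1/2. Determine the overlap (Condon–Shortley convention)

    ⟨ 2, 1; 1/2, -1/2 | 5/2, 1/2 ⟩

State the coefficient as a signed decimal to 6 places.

+√(2/5) = +0.632456

triangle: 0!*4!*1!/6! = 24/720
(j±m)!: 3!*1!*0!*1!*3!*2! = 72
prefactor² = (2J+1)*Δ*N² = 72/5
  k=0: +1/(0!*0!*1!*0!*3!*1!) = 1/6
Σ = 1/6  ⇒  CG² = 72/5*1/6² = 2/5
CG = +√(2/5) = +0.632456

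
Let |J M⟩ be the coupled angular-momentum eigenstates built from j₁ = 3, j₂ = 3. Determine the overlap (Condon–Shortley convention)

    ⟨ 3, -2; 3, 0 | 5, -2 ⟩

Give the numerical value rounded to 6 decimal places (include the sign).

-0.577350

j₁+j₂−J=1  J+j₁−j₂=5  J−j₁+j₂=5  j₁+j₂+J+1=12
(j₁±m₁, j₂±m₂, J±M) = (1,5,3,3,3,7)
P² = 43200
sum k=0..1:
  [0] +1/1440 = 1/1440
  [1] −1/288 = -1/288
S = -1/360
C² = P²·S² = 1/3 ; C = -0.577350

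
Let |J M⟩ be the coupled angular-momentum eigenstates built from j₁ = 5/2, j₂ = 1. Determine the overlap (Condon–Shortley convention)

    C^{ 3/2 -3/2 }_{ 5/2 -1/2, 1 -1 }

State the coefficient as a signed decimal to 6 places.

+0.258199  (= +√(1/15))

j₁+j₂−J=2  J+j₁−j₂=3  J−j₁+j₂=0  j₁+j₂+J+1=6
(j₁±m₁, j₂±m₂, J±M) = (2,3,0,2,0,3)
P² = 48/5
sum k=0..0:
  [0] +1/12 = 1/12
S = 1/12
C² = P²·S² = 1/15 ; C = +0.258199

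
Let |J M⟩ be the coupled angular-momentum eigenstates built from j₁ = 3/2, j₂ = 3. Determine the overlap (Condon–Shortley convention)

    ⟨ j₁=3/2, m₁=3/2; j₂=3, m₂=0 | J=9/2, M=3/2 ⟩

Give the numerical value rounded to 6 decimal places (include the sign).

+0.487950

√[10·0!3!6!/10! · 3!0!3!3!6!3!] = √(77760/7)
  +(−1)^0/∏(0,0,0,3,3,3)! = 1/216  (running 1/216)
⟨..|..⟩ = √(77760/7)·(1/216) = +0.487950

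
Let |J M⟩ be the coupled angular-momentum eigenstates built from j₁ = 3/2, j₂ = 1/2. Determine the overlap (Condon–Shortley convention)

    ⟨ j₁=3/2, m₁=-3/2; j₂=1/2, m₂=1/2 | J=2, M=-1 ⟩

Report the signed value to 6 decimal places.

√[5·0!3!1!/5! · 0!3!1!0!1!3!] = √(9)
  +(−1)^0/∏(0,0,3,1,0,0)! = 1/6  (running 1/6)
⟨..|..⟩ = √(9)·(1/6) = +0.500000

+0.500000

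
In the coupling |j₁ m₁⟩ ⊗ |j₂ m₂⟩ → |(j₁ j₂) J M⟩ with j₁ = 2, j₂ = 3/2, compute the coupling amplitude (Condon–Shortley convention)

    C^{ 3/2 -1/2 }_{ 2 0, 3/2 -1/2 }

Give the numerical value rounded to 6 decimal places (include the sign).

√[4·2!2!1!/6! · 2!2!1!2!1!2!] = √(16/45)
  +(−1)^0/∏(0,2,2,1,0,0)! = 1/4  (running 1/4)
  +(−1)^1/∏(1,1,1,0,1,1)! = -1  (running -3/4)
⟨..|..⟩ = √(16/45)·(-3/4) = -0.447214

-0.447214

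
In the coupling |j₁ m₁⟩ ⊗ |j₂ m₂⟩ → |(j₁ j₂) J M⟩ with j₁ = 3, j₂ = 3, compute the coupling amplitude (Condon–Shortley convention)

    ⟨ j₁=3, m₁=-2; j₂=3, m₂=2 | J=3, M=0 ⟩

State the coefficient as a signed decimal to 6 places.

triangle: 3!×3!×3!/10! = 216/3628800
(j±m)!: 1!×5!×5!×1!×3!×3! = 518400
prefactor² = (2J+1)×Δ×N² = 216
  k=2: +1/(2!×1!×3!×3!×0!×0!) = 1/72
  k=3: −1/(3!×0!×2!×2!×1!×1!) = -1/24
Σ = -1/36  ⇒  CG² = 216×(-1/36)² = 1/6
CG = −√(1/6) = -0.408248

-0.408248  (= −√(1/6))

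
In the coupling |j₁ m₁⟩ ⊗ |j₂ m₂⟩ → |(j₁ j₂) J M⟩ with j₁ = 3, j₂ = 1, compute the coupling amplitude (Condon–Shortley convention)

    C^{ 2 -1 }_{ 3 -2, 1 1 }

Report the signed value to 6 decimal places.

+0.690066  (= +√(10/21))

triangle: 2!×4!×0!/7! = 48/5040
(j±m)!: 1!×5!×2!×0!×1!×3! = 1440
prefactor² = (2J+1)×Δ×N² = 480/7
  k=2: +1/(2!×0!×3!×0!×1!×0!) = 1/12
Σ = 1/12  ⇒  CG² = 480/7×1/12² = 10/21
CG = +√(10/21) = +0.690066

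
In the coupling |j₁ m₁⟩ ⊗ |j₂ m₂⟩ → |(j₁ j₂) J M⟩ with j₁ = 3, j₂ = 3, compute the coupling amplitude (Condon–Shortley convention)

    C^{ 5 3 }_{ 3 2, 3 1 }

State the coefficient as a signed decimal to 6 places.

triangle: 1!*5!*5!/12! = 14400/479001600
(j±m)!: 5!*1!*4!*2!*8!*2! = 464486400
prefactor² = (2J+1)*Δ*N² = 153600
  k=0: +1/(0!*1!*1!*4!*4!*1!) = 1/576
  k=1: −1/(1!*0!*0!*3!*5!*2!) = -1/1440
Σ = 1/960  ⇒  CG² = 153600*1/960² = 1/6
CG = +√(1/6) = +0.408248

+√(1/6) ≈ +0.408248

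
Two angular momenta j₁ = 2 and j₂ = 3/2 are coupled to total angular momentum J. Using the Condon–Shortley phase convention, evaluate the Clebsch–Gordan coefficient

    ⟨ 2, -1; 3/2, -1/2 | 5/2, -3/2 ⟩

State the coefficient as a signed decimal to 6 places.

−√(1/35) = -0.169031

√[6·1!3!2!/7! · 1!3!1!2!1!4!] = √(144/35)
  +(−1)^0/∏(0,1,3,1,0,1)! = 1/6  (running 1/6)
  +(−1)^1/∏(1,0,2,0,1,2)! = -1/4  (running -1/12)
⟨..|..⟩ = √(144/35)·(-1/12) = -0.169031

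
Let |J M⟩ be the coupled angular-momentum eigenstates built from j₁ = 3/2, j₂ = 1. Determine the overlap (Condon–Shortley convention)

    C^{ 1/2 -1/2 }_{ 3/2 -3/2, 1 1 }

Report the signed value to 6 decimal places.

triangle: 2!*1!*0!/4! = 2/24
(j±m)!: 0!*3!*2!*0!*0!*1! = 12
prefactor² = (2J+1)*Δ*N² = 2
  k=2: +1/(2!*0!*1!*0!*0!*0!) = 1/2
Σ = 1/2  ⇒  CG² = 2*1/2² = 1/2
CG = +√(1/2) = +0.707107

+√(1/2) ≈ +0.707107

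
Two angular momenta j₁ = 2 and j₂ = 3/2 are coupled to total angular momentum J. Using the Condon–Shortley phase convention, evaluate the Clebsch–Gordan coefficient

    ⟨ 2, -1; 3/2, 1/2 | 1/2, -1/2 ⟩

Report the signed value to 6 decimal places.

j₁+j₂−J=3  J+j₁−j₂=1  J−j₁+j₂=0  j₁+j₂+J+1=5
(j₁±m₁, j₂±m₂, J±M) = (1,3,2,1,0,1)
P² = 6/5
sum k=2..2:
  [2] +1/2 = 1/2
S = 1/2
C² = P²·S² = 3/10 ; C = +0.547723

+0.547723  (= +√(3/10))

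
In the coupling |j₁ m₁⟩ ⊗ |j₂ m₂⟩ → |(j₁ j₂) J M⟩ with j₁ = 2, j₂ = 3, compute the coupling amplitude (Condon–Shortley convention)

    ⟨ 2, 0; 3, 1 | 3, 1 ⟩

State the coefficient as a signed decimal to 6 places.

-0.387298

j₁+j₂−J=2  J+j₁−j₂=2  J−j₁+j₂=4  j₁+j₂+J+1=9
(j₁±m₁, j₂±m₂, J±M) = (2,2,4,2,4,2)
P² = 256/15
sum k=0..2:
  [0] +1/96 = 1/96
  [1] −1/6 = -1/6
  [2] +1/16 = 1/16
S = -3/32
C² = P²·S² = 3/20 ; C = -0.387298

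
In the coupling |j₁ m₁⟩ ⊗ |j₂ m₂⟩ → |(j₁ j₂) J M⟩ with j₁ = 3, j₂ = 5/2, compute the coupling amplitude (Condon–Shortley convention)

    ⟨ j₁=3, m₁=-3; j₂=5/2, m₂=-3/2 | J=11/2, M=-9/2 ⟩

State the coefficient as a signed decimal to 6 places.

triangle: 0!×6!×5!/12! = 86400/479001600
(j±m)!: 0!×6!×1!×4!×1!×10! = 62705664000
prefactor² = (2J+1)×Δ×N² = 1492992000/11
  k=0: +1/(0!×0!×6!×1!×0!×4!) = 1/17280
Σ = 1/17280  ⇒  CG² = 1492992000/11×1/17280² = 5/11
CG = +√(5/11) = +0.674200

+√(5/11) = +0.674200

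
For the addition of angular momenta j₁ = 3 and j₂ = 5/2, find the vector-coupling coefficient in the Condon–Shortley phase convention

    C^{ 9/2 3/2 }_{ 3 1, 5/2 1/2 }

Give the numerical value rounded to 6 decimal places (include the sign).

triangle: 1!·5!·4!/11! = 2880/39916800
(j±m)!: 4!·2!·3!·2!·6!·3! = 2488320
prefactor² = (2J+1)·Δ·N² = 138240/77
  k=0: +1/(0!·1!·2!·3!·3!·1!) = 1/72
  k=1: −1/(1!·0!·1!·2!·4!·2!) = -1/96
Σ = 1/288  ⇒  CG² = 138240/77·1/288² = 5/231
CG = +√(5/231) = +0.147122

+0.147122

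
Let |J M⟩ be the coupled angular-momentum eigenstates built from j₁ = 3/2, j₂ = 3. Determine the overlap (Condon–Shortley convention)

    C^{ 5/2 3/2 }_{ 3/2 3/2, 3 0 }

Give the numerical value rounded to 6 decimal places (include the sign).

j₁+j₂−J=2  J+j₁−j₂=1  J−j₁+j₂=4  j₁+j₂+J+1=8
(j₁±m₁, j₂±m₂, J±M) = (3,0,3,3,4,1)
P² = 1296/35
sum k=0..0:
  [0] +1/12 = 1/12
S = 1/12
C² = P²·S² = 9/35 ; C = +0.507093

+√(9/35) = +0.507093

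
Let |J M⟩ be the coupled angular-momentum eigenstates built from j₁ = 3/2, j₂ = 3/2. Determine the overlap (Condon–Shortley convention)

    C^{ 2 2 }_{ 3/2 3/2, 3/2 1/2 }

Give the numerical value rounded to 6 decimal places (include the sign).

triangle: 1!·2!·2!/6! = 4/720
(j±m)!: 3!·0!·2!·1!·4!·0! = 288
prefactor² = (2J+1)·Δ·N² = 8
  k=0: +1/(0!·1!·0!·2!·2!·0!) = 1/4
Σ = 1/4  ⇒  CG² = 8·1/4² = 1/2
CG = +√(1/2) = +0.707107

+0.707107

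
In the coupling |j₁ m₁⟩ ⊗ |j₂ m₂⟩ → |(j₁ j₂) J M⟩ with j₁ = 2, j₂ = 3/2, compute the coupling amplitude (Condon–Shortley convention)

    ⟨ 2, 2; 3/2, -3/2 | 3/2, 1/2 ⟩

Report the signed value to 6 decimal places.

+√(2/5) ≈ +0.632456

j₁+j₂−J=2  J+j₁−j₂=2  J−j₁+j₂=1  j₁+j₂+J+1=6
(j₁±m₁, j₂±m₂, J±M) = (4,0,0,3,2,1)
P² = 32/5
sum k=0..0:
  [0] +1/4 = 1/4
S = 1/4
C² = P²·S² = 2/5 ; C = +0.632456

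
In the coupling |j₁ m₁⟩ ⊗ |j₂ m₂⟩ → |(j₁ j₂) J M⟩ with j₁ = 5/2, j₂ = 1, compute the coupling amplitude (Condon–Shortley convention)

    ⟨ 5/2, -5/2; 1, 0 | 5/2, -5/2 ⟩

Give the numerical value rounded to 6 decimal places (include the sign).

triangle: 1!×4!×1!/7! = 24/5040
(j±m)!: 0!×5!×1!×1!×0!×5! = 14400
prefactor² = (2J+1)×Δ×N² = 2880/7
  k=1: −1/(1!×0!×4!×0!×0!×1!) = -1/24
Σ = -1/24  ⇒  CG² = 2880/7×(-1/24)² = 5/7
CG = −√(5/7) = -0.845154

-0.845154  (= −√(5/7))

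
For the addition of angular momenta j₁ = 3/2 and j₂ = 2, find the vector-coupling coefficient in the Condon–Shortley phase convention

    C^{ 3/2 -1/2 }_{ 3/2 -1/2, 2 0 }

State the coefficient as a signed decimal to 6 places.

−√(1/5) = -0.447214

triangle: 2!×1!×2!/6! = 4/720
(j±m)!: 1!×2!×2!×2!×1!×2! = 16
prefactor² = (2J+1)×Δ×N² = 16/45
  k=1: −1/(1!×1!×1!×1!×0!×1!) = -1
  k=2: +1/(2!×0!×0!×0!×1!×2!) = 1/4
Σ = -3/4  ⇒  CG² = 16/45×(-3/4)² = 1/5
CG = −√(1/5) = -0.447214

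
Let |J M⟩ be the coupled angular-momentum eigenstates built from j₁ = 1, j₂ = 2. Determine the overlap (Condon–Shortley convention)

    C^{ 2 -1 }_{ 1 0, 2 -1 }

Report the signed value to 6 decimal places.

+√(1/6) = +0.408248

j₁+j₂−J=1  J+j₁−j₂=1  J−j₁+j₂=3  j₁+j₂+J+1=6
(j₁±m₁, j₂±m₂, J±M) = (1,1,1,3,1,3)
P² = 3/2
sum k=0..1:
  [0] +1/2 = 1/2
  [1] −1/6 = -1/6
S = 1/3
C² = P²·S² = 1/6 ; C = +0.408248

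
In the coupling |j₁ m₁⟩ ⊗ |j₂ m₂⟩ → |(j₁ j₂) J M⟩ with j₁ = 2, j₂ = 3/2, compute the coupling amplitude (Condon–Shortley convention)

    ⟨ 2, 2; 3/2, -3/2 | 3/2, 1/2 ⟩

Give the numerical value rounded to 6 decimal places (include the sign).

+√(2/5) ≈ +0.632456

triangle: 2!*2!*1!/6! = 4/720
(j±m)!: 4!*0!*0!*3!*2!*1! = 288
prefactor² = (2J+1)*Δ*N² = 32/5
  k=0: +1/(0!*2!*0!*0!*2!*1!) = 1/4
Σ = 1/4  ⇒  CG² = 32/5*1/4² = 2/5
CG = +√(2/5) = +0.632456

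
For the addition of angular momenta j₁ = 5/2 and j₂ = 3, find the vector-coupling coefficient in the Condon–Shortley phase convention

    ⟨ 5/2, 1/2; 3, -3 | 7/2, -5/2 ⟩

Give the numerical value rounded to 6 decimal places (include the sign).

+√(3/7) = +0.654654

√[8·2!3!4!/10! · 3!2!0!6!1!6!] = √(27648/7)
  +(−1)^0/∏(0,2,2,0,1,4)! = 1/96  (running 1/96)
⟨..|..⟩ = √(27648/7)·(1/96) = +0.654654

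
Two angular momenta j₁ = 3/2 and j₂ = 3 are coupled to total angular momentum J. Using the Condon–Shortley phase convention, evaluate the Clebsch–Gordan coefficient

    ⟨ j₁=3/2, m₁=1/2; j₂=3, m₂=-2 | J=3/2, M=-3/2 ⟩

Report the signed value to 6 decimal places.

−√(2/7) ≈ -0.534522

j₁+j₂−J=3  J+j₁−j₂=0  J−j₁+j₂=3  j₁+j₂+J+1=7
(j₁±m₁, j₂±m₂, J±M) = (2,1,1,5,0,3)
P² = 288/7
sum k=1..1:
  [1] −1/12 = -1/12
S = -1/12
C² = P²·S² = 2/7 ; C = -0.534522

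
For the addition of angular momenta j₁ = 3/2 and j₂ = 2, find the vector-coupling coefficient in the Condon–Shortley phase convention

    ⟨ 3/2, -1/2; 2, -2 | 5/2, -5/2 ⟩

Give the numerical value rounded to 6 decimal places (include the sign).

+0.755929  (= +√(4/7))

triangle: 1!*2!*3!/7! = 12/5040
(j±m)!: 1!*2!*0!*4!*0!*5! = 5760
prefactor² = (2J+1)*Δ*N² = 576/7
  k=0: +1/(0!*1!*2!*0!*0!*3!) = 1/12
Σ = 1/12  ⇒  CG² = 576/7*1/12² = 4/7
CG = +√(4/7) = +0.755929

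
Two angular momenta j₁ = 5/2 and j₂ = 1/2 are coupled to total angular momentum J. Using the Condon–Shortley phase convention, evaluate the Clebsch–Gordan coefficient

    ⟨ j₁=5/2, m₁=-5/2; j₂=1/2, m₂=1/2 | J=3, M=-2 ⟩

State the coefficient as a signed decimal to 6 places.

j₁+j₂−J=0  J+j₁−j₂=5  J−j₁+j₂=1  j₁+j₂+J+1=7
(j₁±m₁, j₂±m₂, J±M) = (0,5,1,0,1,5)
P² = 2400
sum k=0..0:
  [0] +1/120 = 1/120
S = 1/120
C² = P²·S² = 1/6 ; C = +0.408248

+√(1/6) ≈ +0.408248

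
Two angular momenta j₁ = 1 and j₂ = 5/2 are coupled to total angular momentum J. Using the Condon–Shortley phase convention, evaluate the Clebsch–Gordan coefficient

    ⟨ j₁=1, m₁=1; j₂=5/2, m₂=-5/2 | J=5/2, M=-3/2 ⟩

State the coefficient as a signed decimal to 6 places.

+0.534522

triangle: 1!×1!×4!/7! = 24/5040
(j±m)!: 2!×0!×0!×5!×1!×4! = 5760
prefactor² = (2J+1)×Δ×N² = 1152/7
  k=0: +1/(0!×1!×0!×0!×1!×4!) = 1/24
Σ = 1/24  ⇒  CG² = 1152/7×1/24² = 2/7
CG = +√(2/7) = +0.534522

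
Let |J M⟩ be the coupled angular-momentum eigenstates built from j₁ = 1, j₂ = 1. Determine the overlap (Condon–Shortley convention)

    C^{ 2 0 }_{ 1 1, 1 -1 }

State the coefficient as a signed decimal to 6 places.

triangle: 0!·2!·2!/5! = 4/120
(j±m)!: 2!·0!·0!·2!·2!·2! = 16
prefactor² = (2J+1)·Δ·N² = 8/3
  k=0: +1/(0!·0!·0!·0!·2!·2!) = 1/4
Σ = 1/4  ⇒  CG² = 8/3·1/4² = 1/6
CG = +√(1/6) = +0.408248

+√(1/6) = +0.408248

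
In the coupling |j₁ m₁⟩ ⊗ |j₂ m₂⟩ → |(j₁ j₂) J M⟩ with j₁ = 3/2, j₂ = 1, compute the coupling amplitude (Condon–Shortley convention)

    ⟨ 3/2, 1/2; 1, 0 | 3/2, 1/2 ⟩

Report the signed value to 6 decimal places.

√[4·1!2!1!/5! · 2!1!1!1!2!1!] = √(4/15)
  +(−1)^0/∏(0,1,1,1,1,0)! = 1  (running 1)
  +(−1)^1/∏(1,0,0,0,2,1)! = -1/2  (running 1/2)
⟨..|..⟩ = √(4/15)·(1/2) = +0.258199

+0.258199  (= +√(1/15))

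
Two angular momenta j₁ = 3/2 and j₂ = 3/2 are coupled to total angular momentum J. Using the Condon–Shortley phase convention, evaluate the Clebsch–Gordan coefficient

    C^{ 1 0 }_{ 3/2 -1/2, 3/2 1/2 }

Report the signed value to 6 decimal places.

-0.223607

√[3·2!1!1!/5! · 1!2!2!1!1!1!] = √(1/5)
  +(−1)^1/∏(1,1,1,1,0,0)! = -1  (running -1)
  +(−1)^2/∏(2,0,0,0,1,1)! = 1/2  (running -1/2)
⟨..|..⟩ = √(1/5)·(-1/2) = -0.223607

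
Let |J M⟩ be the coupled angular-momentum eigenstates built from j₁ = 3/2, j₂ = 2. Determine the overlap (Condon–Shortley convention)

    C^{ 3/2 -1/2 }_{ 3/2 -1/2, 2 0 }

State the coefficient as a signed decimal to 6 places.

−√(1/5) ≈ -0.447214

triangle: 2!×1!×2!/6! = 4/720
(j±m)!: 1!×2!×2!×2!×1!×2! = 16
prefactor² = (2J+1)×Δ×N² = 16/45
  k=1: −1/(1!×1!×1!×1!×0!×1!) = -1
  k=2: +1/(2!×0!×0!×0!×1!×2!) = 1/4
Σ = -3/4  ⇒  CG² = 16/45×(-3/4)² = 1/5
CG = −√(1/5) = -0.447214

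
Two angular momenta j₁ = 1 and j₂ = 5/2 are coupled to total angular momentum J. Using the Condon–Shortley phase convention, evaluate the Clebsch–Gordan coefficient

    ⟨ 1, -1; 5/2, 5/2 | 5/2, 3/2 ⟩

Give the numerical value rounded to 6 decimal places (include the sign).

−√(2/7) = -0.534522

triangle: 1!·1!·4!/7! = 24/5040
(j±m)!: 0!·2!·5!·0!·4!·1! = 5760
prefactor² = (2J+1)·Δ·N² = 1152/7
  k=1: −1/(1!·0!·1!·4!·0!·0!) = -1/24
Σ = -1/24  ⇒  CG² = 1152/7·(-1/24)² = 2/7
CG = −√(2/7) = -0.534522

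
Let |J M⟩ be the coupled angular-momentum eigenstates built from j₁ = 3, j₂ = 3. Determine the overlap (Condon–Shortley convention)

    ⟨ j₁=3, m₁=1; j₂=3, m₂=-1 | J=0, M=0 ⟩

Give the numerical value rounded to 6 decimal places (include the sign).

triangle: 6!*0!*0!/7! = 720/5040
(j±m)!: 4!*2!*2!*4!*0!*0! = 2304
prefactor² = (2J+1)*Δ*N² = 2304/7
  k=2: +1/(2!*4!*0!*0!*0!*0!) = 1/48
Σ = 1/48  ⇒  CG² = 2304/7*1/48² = 1/7
CG = +√(1/7) = +0.377964

+√(1/7) = +0.377964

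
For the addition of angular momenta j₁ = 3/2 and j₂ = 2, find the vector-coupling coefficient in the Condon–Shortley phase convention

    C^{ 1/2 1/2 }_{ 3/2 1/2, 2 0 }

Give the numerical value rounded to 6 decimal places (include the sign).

√[2·3!0!1!/5! · 2!1!2!2!1!0!] = √(4/5)
  +(−1)^1/∏(1,2,0,1,0,0)! = -1/2  (running -1/2)
⟨..|..⟩ = √(4/5)·(-1/2) = -0.447214

-0.447214  (= −√(1/5))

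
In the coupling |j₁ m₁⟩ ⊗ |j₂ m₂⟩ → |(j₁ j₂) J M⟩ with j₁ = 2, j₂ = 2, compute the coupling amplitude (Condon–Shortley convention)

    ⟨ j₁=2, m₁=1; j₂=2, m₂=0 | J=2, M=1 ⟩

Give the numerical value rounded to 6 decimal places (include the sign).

-0.267261

j₁+j₂−J=2  J+j₁−j₂=2  J−j₁+j₂=2  j₁+j₂+J+1=7
(j₁±m₁, j₂±m₂, J±M) = (3,1,2,2,3,1)
P² = 8/7
sum k=0..1:
  [0] +1/4 = 1/4
  [1] −1/2 = -1/2
S = -1/4
C² = P²·S² = 1/14 ; C = -0.267261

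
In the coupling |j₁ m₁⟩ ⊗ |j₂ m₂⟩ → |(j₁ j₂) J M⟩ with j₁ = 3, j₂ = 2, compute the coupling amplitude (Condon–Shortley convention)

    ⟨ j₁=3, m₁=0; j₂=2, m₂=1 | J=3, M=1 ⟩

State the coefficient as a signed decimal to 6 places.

-0.182574  (= −√(1/30))

√[7·2!4!2!/9! · 3!3!3!1!4!2!] = √(96/5)
  +(−1)^1/∏(1,1,2,2,2,0)! = -1/8  (running -1/8)
  +(−1)^2/∏(2,0,1,1,3,1)! = 1/12  (running -1/24)
⟨..|..⟩ = √(96/5)·(-1/24) = -0.182574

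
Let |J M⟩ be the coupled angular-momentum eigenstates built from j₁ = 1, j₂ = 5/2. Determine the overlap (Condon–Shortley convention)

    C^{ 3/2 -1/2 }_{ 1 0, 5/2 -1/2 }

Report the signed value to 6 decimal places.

-0.632456  (= −√(2/5))

j₁+j₂−J=2  J+j₁−j₂=0  J−j₁+j₂=3  j₁+j₂+J+1=6
(j₁±m₁, j₂±m₂, J±M) = (1,1,2,3,1,2)
P² = 8/5
sum k=1..1:
  [1] −1/2 = -1/2
S = -1/2
C² = P²·S² = 2/5 ; C = -0.632456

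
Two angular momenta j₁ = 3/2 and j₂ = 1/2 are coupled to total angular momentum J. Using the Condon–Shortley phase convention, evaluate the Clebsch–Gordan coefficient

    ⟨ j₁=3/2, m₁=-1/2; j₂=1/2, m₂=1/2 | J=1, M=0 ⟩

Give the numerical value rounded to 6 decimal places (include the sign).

√[3·1!2!0!/4! · 1!2!1!0!1!1!] = √(1/2)
  +(−1)^1/∏(1,0,1,0,1,0)! = -1  (running -1)
⟨..|..⟩ = √(1/2)·(-1) = -0.707107

-0.707107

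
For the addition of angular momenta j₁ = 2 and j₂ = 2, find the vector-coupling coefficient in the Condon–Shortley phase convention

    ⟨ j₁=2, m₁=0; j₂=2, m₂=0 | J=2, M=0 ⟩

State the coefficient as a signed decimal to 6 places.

−√(2/7) = -0.534522

j₁+j₂−J=2  J+j₁−j₂=2  J−j₁+j₂=2  j₁+j₂+J+1=7
(j₁±m₁, j₂±m₂, J±M) = (2,2,2,2,2,2)
P² = 32/63
sum k=0..2:
  [0] +1/8 = 1/8
  [1] −1/1 = -1
  [2] +1/8 = 1/8
S = -3/4
C² = P²·S² = 2/7 ; C = -0.534522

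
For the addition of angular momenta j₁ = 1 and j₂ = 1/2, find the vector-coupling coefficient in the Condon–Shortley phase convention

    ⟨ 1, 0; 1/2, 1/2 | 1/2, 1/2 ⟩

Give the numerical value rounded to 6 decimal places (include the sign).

triangle: 1!*1!*0!/3! = 1/6
(j±m)!: 1!*1!*1!*0!*1!*0! = 1
prefactor² = (2J+1)*Δ*N² = 1/3
  k=1: −1/(1!*0!*0!*0!*1!*0!) = -1
Σ = -1  ⇒  CG² = 1/3*(-1)² = 1/3
CG = −√(1/3) = -0.577350

-0.577350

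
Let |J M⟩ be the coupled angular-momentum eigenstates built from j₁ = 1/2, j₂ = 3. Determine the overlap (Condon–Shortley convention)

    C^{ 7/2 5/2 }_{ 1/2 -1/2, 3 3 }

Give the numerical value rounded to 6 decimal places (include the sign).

+0.377964

triangle: 0!·1!·6!/8! = 720/40320
(j±m)!: 0!·1!·6!·0!·6!·1! = 518400
prefactor² = (2J+1)·Δ·N² = 518400/7
  k=0: +1/(0!·0!·1!·6!·0!·0!) = 1/720
Σ = 1/720  ⇒  CG² = 518400/7·1/720² = 1/7
CG = +√(1/7) = +0.377964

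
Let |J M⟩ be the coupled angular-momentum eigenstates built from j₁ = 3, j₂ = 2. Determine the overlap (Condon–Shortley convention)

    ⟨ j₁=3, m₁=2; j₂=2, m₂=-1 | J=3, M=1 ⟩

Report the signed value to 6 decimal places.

√[7·2!4!2!/9! · 5!1!1!3!4!2!] = √(64)
  +(−1)^0/∏(0,2,1,1,3,1)! = 1/12  (running 1/12)
  +(−1)^1/∏(1,1,0,0,4,2)! = -1/48  (running 1/16)
⟨..|..⟩ = √(64)·(1/16) = +0.500000

+0.500000  (= +√(1/4))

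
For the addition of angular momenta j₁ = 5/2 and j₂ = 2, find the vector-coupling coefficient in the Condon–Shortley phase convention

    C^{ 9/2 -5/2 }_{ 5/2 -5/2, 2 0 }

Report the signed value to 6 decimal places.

triangle: 0!×5!×4!/10! = 2880/3628800
(j±m)!: 0!×5!×2!×2!×2!×7! = 4838400
prefactor² = (2J+1)×Δ×N² = 38400
  k=0: +1/(0!×0!×5!×2!×0!×2!) = 1/480
Σ = 1/480  ⇒  CG² = 38400×1/480² = 1/6
CG = +√(1/6) = +0.408248

+√(1/6) ≈ +0.408248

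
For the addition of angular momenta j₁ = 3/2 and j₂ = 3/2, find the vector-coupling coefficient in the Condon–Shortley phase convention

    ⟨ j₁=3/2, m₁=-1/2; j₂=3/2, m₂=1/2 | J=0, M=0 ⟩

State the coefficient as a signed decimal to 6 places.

+√(1/4) = +0.500000

triangle: 3!·0!·0!/4! = 6/24
(j±m)!: 1!·2!·2!·1!·0!·0! = 4
prefactor² = (2J+1)·Δ·N² = 1
  k=2: +1/(2!·1!·0!·0!·0!·0!) = 1/2
Σ = 1/2  ⇒  CG² = 1·1/2² = 1/4
CG = +√(1/4) = +0.500000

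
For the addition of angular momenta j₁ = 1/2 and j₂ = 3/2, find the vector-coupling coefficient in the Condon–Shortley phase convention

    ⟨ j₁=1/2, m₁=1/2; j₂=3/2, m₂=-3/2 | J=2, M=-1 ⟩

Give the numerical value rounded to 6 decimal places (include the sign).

+√(1/4) ≈ +0.500000

j₁+j₂−J=0  J+j₁−j₂=1  J−j₁+j₂=3  j₁+j₂+J+1=5
(j₁±m₁, j₂±m₂, J±M) = (1,0,0,3,1,3)
P² = 9
sum k=0..0:
  [0] +1/6 = 1/6
S = 1/6
C² = P²·S² = 1/4 ; C = +0.500000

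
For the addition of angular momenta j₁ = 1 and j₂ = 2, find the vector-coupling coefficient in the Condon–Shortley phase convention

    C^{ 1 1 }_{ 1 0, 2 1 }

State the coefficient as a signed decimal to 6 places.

-0.547723  (= −√(3/10))

triangle: 2!*0!*2!/5! = 4/120
(j±m)!: 1!*1!*3!*1!*2!*0! = 12
prefactor² = (2J+1)*Δ*N² = 6/5
  k=1: −1/(1!*1!*0!*2!*0!*0!) = -1/2
Σ = -1/2  ⇒  CG² = 6/5*(-1/2)² = 3/10
CG = −√(3/10) = -0.547723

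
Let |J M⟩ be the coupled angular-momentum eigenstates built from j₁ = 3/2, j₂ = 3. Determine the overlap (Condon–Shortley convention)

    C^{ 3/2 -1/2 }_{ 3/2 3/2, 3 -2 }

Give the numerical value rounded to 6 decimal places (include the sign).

j₁+j₂−J=3  J+j₁−j₂=0  J−j₁+j₂=3  j₁+j₂+J+1=7
(j₁±m₁, j₂±m₂, J±M) = (3,0,1,5,1,2)
P² = 288/7
sum k=0..0:
  [0] +1/12 = 1/12
S = 1/12
C² = P²·S² = 2/7 ; C = +0.534522

+0.534522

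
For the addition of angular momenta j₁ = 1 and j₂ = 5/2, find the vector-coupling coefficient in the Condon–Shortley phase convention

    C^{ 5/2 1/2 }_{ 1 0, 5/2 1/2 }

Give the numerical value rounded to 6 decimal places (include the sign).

j₁+j₂−J=1  J+j₁−j₂=1  J−j₁+j₂=4  j₁+j₂+J+1=7
(j₁±m₁, j₂±m₂, J±M) = (1,1,3,2,3,2)
P² = 144/35
sum k=0..1:
  [0] +1/6 = 1/6
  [1] −1/4 = -1/4
S = -1/12
C² = P²·S² = 1/35 ; C = -0.169031

-0.169031  (= −√(1/35))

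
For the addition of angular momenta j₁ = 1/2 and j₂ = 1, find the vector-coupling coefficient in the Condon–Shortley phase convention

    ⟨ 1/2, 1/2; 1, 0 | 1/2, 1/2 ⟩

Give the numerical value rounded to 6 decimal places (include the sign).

+0.577350

j₁+j₂−J=1  J+j₁−j₂=0  J−j₁+j₂=1  j₁+j₂+J+1=3
(j₁±m₁, j₂±m₂, J±M) = (1,0,1,1,1,0)
P² = 1/3
sum k=0..0:
  [0] +1/1 = 1
S = 1
C² = P²·S² = 1/3 ; C = +0.577350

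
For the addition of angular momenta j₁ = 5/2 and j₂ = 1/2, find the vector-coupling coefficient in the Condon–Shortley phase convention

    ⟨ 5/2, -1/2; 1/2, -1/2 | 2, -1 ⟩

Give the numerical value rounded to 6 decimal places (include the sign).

triangle: 1!*4!*0!/6! = 24/720
(j±m)!: 2!*3!*0!*1!*1!*3! = 72
prefactor² = (2J+1)*Δ*N² = 12
  k=0: +1/(0!*1!*3!*0!*1!*0!) = 1/6
Σ = 1/6  ⇒  CG² = 12*1/6² = 1/3
CG = +√(1/3) = +0.577350

+√(1/3) ≈ +0.577350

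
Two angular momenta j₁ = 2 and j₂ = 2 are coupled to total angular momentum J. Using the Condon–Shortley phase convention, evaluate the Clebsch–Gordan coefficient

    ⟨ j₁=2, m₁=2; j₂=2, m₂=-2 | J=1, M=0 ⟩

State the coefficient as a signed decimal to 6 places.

+√(2/5) ≈ +0.632456

√[3·3!1!1!/6! · 4!0!0!4!1!1!] = √(72/5)
  +(−1)^0/∏(0,3,0,0,1,1)! = 1/6  (running 1/6)
⟨..|..⟩ = √(72/5)·(1/6) = +0.632456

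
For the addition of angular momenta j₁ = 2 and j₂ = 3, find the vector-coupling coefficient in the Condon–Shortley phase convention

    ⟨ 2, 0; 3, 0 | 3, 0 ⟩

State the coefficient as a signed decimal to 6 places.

triangle: 2!·2!·4!/9! = 96/362880
(j±m)!: 2!·2!·3!·3!·3!·3! = 5184
prefactor² = (2J+1)·Δ·N² = 48/5
  k=0: +1/(0!·2!·2!·3!·0!·1!) = 1/24
  k=1: −1/(1!·1!·1!·2!·1!·2!) = -1/4
  k=2: +1/(2!·0!·0!·1!·2!·3!) = 1/24
Σ = -1/6  ⇒  CG² = 48/5·(-1/6)² = 4/15
CG = −√(4/15) = -0.516398

−√(4/15) ≈ -0.516398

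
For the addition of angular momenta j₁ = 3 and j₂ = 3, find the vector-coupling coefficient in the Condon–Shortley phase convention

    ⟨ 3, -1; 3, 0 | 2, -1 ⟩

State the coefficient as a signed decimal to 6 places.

√[5·4!2!2!/9! · 2!4!3!3!1!3!] = √(96/7)
  +(−1)^2/∏(2,2,2,1,0,1)! = 1/8  (running 1/8)
  +(−1)^3/∏(3,1,1,0,1,2)! = -1/12  (running 1/24)
⟨..|..⟩ = √(96/7)·(1/24) = +0.154303

+0.154303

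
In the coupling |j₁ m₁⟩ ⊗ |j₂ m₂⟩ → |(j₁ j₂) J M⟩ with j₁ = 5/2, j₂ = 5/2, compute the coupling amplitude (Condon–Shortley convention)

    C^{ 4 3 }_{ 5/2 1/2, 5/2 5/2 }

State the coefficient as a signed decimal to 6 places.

-0.707107  (= −√(1/2))

j₁+j₂−J=1  J+j₁−j₂=4  J−j₁+j₂=4  j₁+j₂+J+1=10
(j₁±m₁, j₂±m₂, J±M) = (3,2,5,0,7,1)
P² = 10368
sum k=1..1:
  [1] −1/144 = -1/144
S = -1/144
C² = P²·S² = 1/2 ; C = -0.707107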